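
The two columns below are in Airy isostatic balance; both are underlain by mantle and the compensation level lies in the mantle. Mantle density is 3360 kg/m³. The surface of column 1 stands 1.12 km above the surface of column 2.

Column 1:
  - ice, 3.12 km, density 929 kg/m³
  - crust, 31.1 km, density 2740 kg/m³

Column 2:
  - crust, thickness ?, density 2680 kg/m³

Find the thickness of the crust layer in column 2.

Take the compensation level at the base of the deeper column (depth z_c below the surface of column 1) and equate Σ ρ_i t_i down to z_c; mantle fills any gap and the z_c terms cancel.
Column 1: 3.12×929 + 31.1×2740 + (z_c − 34.22)×3360
Column 2: 1.12×0 + x×2680 + (z_c − 1.12 − 0 − x)×3360
The z_c×3360 term appears on both sides and cancels. Collect the known terms of each column as K = Σ(ρt)_known − 3360 × (depth of known layers): K_1 = 88112.48 − 3360×34.22 = −26866.72; K_2 = 0 − 3360×(1.12 + 0) = −3763.2.
Balance: K_1 = K_2 − x×(3360 − 2680), so x = (K_2 − K_1)/(3360 − 2680) = 23103.5/680 = 34 km.

34 km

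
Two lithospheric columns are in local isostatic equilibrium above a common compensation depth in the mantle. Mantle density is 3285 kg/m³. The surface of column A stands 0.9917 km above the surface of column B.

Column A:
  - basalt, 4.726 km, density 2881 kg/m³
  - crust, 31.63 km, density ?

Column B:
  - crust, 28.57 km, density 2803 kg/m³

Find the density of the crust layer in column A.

Take the compensation level at the base of the deeper column (depth z_c below the surface of column A) and equate Σ ρ_i t_i down to z_c; mantle fills any gap and the z_c terms cancel.
Column A: 4.726×2881 + 31.63×ρ + (z_c − 36.356)×3285
Column B: 0.9917×0 + 28.57×2803 + (z_c − 0.9917 − 28.57)×3285
The z_c×3285 term appears on both sides and cancels. Collect the known terms of each column as K = Σ(ρt)_known − 3285 × (depth of known layers): K_A = 13615.606 − 3285×36.356 = −105813.854; K_B = 80081.71 − 3285×(0.9917 + 28.57) = −17028.4745.
Balance: K_A + 31.63×ρ = K_B, so ρ = (K_B − K_A)/31.63 = 88785.4/31.63 = 2810 kg/m³.

2810 kg/m³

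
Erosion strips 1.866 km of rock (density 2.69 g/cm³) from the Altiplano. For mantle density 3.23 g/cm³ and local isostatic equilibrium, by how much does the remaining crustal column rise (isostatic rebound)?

Unloading: uplift u = e ρ_c/ρ_m = 1.866 km × 2.69/3.23 = 1.55 km.

1.55 km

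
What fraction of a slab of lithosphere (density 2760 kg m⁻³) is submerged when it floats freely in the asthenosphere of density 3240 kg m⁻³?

0.852

Submerged fraction = ρ_obj/ρ_fluid = 2760/3240 = 0.852.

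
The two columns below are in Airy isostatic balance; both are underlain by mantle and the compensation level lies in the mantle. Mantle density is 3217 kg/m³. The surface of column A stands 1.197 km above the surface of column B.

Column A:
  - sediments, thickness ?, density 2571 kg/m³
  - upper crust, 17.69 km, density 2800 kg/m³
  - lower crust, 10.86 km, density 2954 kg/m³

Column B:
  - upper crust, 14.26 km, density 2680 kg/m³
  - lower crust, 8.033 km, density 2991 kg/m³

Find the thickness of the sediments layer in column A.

Take the compensation level at the base of the deeper column (depth z_c below the surface of column A) and equate Σ ρ_i t_i down to z_c; mantle fills any gap and the z_c terms cancel.
Column A: x×2571 + 17.69×2800 + 10.86×2954 + (z_c − 28.55 − x)×3217
Column B: 1.197×0 + 14.26×2680 + 8.033×2991 + (z_c − 1.197 − 22.293)×3217
The z_c×3217 term appears on both sides and cancels. Collect the known terms of each column as K = Σ(ρt)_known − 3217 × (depth of known layers): K_A = 81612.44 − 3217×28.55 = −10232.91; K_B = 62243.503 − 3217×(1.197 + 22.293) = −13323.827.
Balance: K_A − x×(3217 − 2571) = K_B, so x = (K_A − K_B)/(3217 − 2571) = 3090.92/646 = 4.78 km.

4.78 km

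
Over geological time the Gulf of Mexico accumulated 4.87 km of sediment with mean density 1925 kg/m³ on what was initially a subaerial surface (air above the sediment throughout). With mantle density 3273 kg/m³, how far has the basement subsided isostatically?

2.86 km

Subaerial load: s = t ρ_sed / ρ_m = 4.87 km × 1925/3273 = 2.86 km.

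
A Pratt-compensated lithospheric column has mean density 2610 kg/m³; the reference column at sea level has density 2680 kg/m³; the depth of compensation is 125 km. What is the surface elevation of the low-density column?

3.35 km

ρ_ref D = ρ (D + h) → h = D (ρ_ref − ρ)/ρ.
h = 125 km × (2680 − 2610)/2610 = 3.35 km.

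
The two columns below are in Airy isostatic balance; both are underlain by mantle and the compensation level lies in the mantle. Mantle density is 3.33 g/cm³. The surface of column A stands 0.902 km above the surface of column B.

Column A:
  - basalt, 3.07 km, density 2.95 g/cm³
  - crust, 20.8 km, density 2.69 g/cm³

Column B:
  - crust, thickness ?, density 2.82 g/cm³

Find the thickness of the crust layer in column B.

22.5 km

Take the compensation level at the base of the deeper column (depth z_c below the surface of column A) and equate Σ ρ_i t_i down to z_c; mantle fills any gap and the z_c terms cancel.
Column A: 3.07×2.95 + 20.8×2.69 + (z_c − 23.87)×3.33
Column B: 0.902×0 + x×2.82 + (z_c − 0.902 − 0 − x)×3.33
The z_c×3.33 term appears on both sides and cancels. Collect the known terms of each column as K = Σ(ρt)_known − 3.33 × (depth of known layers): K_A = 65.0085 − 3.33×23.87 = −14.4786; K_B = 0 − 3.33×(0.902 + 0) = −3.00366.
Balance: K_A = K_B − x×(3.33 − 2.82), so x = (K_B − K_A)/(3.33 − 2.82) = 11.4749/0.51 = 22.5 km.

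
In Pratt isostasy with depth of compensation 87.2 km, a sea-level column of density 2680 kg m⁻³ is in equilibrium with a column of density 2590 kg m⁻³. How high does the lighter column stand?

ρ_ref D = ρ (D + h) → h = D (ρ_ref − ρ)/ρ.
h = 87.2 km × (2680 − 2590)/2590 = 3.03 km.

3.03 km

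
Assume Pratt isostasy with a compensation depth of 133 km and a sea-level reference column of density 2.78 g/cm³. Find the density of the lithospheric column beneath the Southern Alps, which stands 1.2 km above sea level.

2.76 g/cm³

Pratt balance: ρ_ref D = ρ (D + h).
ρ = ρ_ref D/(D + h) = 2.78 × 133 km/(133 km + 1.2 km) = 2.76 g/cm³.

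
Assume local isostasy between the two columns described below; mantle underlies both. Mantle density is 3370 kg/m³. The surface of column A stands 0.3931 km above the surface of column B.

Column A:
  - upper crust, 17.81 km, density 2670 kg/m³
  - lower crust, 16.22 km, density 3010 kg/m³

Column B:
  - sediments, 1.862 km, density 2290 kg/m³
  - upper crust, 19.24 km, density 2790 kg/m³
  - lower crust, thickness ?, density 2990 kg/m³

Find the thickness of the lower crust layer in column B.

Take the compensation level at the base of the deeper column (depth z_c below the surface of column A) and equate Σ ρ_i t_i down to z_c; mantle fills any gap and the z_c terms cancel.
Column A: 17.81×2670 + 16.22×3010 + (z_c − 34.03)×3370
Column B: 0.3931×0 + 1.862×2290 + 19.24×2790 + x×2990 + (z_c − 0.3931 − 21.102 − x)×3370
The z_c×3370 term appears on both sides and cancels. Collect the known terms of each column as K = Σ(ρt)_known − 3370 × (depth of known layers): K_A = 96374.9 − 3370×34.03 = −18306.2; K_B = 57943.58 − 3370×(0.3931 + 21.102) = −14494.907.
Balance: K_A = K_B − x×(3370 − 2990), so x = (K_B − K_A)/(3370 − 2990) = 3811.29/380 = 10 km.

10 km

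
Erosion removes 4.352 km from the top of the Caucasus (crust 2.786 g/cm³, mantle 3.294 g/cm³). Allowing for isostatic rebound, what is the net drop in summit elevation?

0.671 km

Rebound u = e ρ_c/ρ_m = 4.352 km × 2.786/3.294 = 3.681 km.
Net surface drop = e − u = 4.352 km − 3.681 km = e (ρ_m − ρ_c)/ρ_m = 0.671 km.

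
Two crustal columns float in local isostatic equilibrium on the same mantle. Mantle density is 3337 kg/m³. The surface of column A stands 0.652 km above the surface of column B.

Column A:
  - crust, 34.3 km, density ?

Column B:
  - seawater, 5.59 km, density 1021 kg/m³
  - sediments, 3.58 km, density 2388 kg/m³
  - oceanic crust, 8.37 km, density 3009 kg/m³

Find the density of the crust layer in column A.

Take the compensation level at the base of the deeper column (depth z_c below the surface of column A) and equate Σ ρ_i t_i down to z_c; mantle fills any gap and the z_c terms cancel.
Column A: 34.3×ρ + (z_c − 34.3)×3337
Column B: 0.652×0 + 5.59×1021 + 3.58×2388 + 8.37×3009 + (z_c − 0.652 − 17.54)×3337
The z_c×3337 term appears on both sides and cancels. Collect the known terms of each column as K = Σ(ρt)_known − 3337 × (depth of known layers): K_A = 0 − 3337×34.3 = −114459.1; K_B = 39441.76 − 3337×(0.652 + 17.54) = −21264.944.
Balance: K_A + 34.3×ρ = K_B, so ρ = (K_B − K_A)/34.3 = 93194.2/34.3 = 2720 kg/m³.

2720 kg/m³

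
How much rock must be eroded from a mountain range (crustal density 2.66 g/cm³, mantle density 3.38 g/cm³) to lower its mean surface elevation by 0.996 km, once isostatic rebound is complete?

Net drop Δ = e − u = e − e ρ_c/ρ_m = e (ρ_m − ρ_c)/ρ_m.
e = Δ ρ_m/(ρ_m − ρ_c) = 0.996 km × 3.38/0.72 = 4.68 km.

4.68 km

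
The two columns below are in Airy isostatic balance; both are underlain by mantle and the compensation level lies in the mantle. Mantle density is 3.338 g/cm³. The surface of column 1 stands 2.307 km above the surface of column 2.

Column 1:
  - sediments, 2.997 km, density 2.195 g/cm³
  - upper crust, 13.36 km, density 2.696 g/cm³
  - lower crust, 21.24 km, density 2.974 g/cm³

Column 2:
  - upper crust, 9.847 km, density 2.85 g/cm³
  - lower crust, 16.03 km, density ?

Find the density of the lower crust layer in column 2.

Take the compensation level at the base of the deeper column (depth z_c below the surface of column 1) and equate Σ ρ_i t_i down to z_c; mantle fills any gap and the z_c terms cancel.
Column 1: 2.997×2.195 + 13.36×2.696 + 21.24×2.974 + (z_c − 37.597)×3.338
Column 2: 2.307×0 + 9.847×2.85 + 16.03×ρ + (z_c − 2.307 − 25.877)×3.338
The z_c×3.338 term appears on both sides and cancels. Collect the known terms of each column as K = Σ(ρt)_known − 3.338 × (depth of known layers): K_1 = 105.764735 − 3.338×37.597 = −19.734051; K_2 = 28.06395 − 3.338×(2.307 + 25.877) = −66.014242.
Balance: K_1 = K_2 + 16.03×ρ, so ρ = (K_1 − K_2)/16.03 = 46.2802/16.03 = 2.89 g/cm³.

2.89 g/cm³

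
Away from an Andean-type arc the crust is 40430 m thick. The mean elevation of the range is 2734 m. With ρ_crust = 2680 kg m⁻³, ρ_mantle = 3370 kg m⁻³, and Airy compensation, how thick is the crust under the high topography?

53800 m

Root depth r = h ρ_c / (ρ_m − ρ_c) = 2734 m × 2680 / 690 = 10620 m.
Total thickness = T + h + r = 40430 m + 2734 m + 10620 m = 53800 m.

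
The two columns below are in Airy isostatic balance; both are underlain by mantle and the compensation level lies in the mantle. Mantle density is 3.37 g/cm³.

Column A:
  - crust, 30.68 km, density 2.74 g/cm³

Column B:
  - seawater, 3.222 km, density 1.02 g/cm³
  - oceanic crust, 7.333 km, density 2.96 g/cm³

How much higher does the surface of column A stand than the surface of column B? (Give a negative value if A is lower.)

2.6 km

For any compensation level in the mantle, the mantle terms cancel and isostasy reduces to e = (Σt_A − Σt_B) − (Σ(ρt)_A − Σ(ρt)_B) / ρ_m.
Σt_A = 30.68 km; Σt_B = 10.555 km; Σ(ρt)_A = 84.0632; Σ(ρt)_B = 24.99212 (in km·g/cm³).
e = (30.68 − 10.555) − (84.0632 − 24.99212) / 3.37 = 2.6 km.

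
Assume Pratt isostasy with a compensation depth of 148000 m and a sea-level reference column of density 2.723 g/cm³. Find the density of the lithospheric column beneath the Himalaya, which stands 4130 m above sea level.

2.65 g/cm³

Pratt balance: ρ_ref D = ρ (D + h).
ρ = ρ_ref D/(D + h) = 2.723 × 148000 m/(148000 m + 4130 m) = 2.65 g/cm³.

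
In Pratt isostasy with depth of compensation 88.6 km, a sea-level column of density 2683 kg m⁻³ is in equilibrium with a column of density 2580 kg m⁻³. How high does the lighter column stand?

ρ_ref D = ρ (D + h) → h = D (ρ_ref − ρ)/ρ.
h = 88.6 km × (2683 − 2580)/2580 = 3.54 km.

3.54 km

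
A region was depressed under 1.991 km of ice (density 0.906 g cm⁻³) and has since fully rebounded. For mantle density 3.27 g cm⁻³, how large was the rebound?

Removing the load lets mantle flow back in; uplift u satisfies ρ_ice t = ρ_m u.
u = t ρ_ice/ρ_m = 1.991 km × 0.906/3.27 = 0.552 km.

0.552 km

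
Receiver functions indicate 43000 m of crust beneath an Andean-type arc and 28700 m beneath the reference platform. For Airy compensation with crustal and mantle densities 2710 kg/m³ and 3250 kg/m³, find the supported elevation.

2380 m

Excess crust Δ = 43000 m − 28700 m = 14300 m, split between elevation h and root r with h + r = Δ.
Airy balance ρ_c h = (ρ_m − ρ_c) r gives r = h ρ_c/(ρ_m − ρ_c), so h (1 + ρ_c/(ρ_m − ρ_c)) = Δ, i.e. h = Δ (ρ_m − ρ_c)/ρ_m.
h = 14300 m × 540/3250 = 2380 m.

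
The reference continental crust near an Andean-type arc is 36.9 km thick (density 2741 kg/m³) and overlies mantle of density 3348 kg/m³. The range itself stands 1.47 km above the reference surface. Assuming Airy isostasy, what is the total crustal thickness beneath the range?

45 km

Root depth r = h ρ_c / (ρ_m − ρ_c) = 1.47 km × 2741 / 607 = 6.638 km.
Total thickness = T + h + r = 36.9 km + 1.47 km + 6.638 km = 45 km.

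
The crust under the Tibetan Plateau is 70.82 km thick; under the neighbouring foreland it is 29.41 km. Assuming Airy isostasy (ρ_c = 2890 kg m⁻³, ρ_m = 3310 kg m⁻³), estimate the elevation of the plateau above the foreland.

Excess crust Δ = 70.82 km − 29.41 km = 41.41 km, split between elevation h and root r with h + r = Δ.
Airy balance ρ_c h = (ρ_m − ρ_c) r gives r = h ρ_c/(ρ_m − ρ_c), so h (1 + ρ_c/(ρ_m − ρ_c)) = Δ, i.e. h = Δ (ρ_m − ρ_c)/ρ_m.
h = 41.41 km × 420/3310 = 5.25 km.

5.25 km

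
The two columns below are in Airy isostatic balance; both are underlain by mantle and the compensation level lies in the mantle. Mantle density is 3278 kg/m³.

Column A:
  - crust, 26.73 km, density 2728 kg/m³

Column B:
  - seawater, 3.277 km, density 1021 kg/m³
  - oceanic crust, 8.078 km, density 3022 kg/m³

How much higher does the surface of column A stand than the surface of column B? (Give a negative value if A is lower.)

For any compensation level in the mantle, the mantle terms cancel and isostasy reduces to e = (Σt_A − Σt_B) − (Σ(ρt)_A − Σ(ρt)_B) / ρ_m.
Σt_A = 26.73 km; Σt_B = 11.355 km; Σ(ρt)_A = 72919.44; Σ(ρt)_B = 27757.533 (in km·kg/m³).
e = (26.73 − 11.355) − (72919.44 − 27757.533) / 3278 = 1.6 km.

1.6 km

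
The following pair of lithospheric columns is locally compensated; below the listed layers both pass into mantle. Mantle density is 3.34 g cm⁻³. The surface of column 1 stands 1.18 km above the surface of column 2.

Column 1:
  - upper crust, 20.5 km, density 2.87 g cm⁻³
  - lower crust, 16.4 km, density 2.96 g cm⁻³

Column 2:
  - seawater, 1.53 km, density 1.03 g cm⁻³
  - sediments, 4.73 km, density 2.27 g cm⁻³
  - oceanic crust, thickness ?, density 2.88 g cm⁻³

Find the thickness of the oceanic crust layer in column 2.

7.24 km

Take the compensation level at the base of the deeper column (depth z_c below the surface of column 1) and equate Σ ρ_i t_i down to z_c; mantle fills any gap and the z_c terms cancel.
Column 1: 20.5×2.87 + 16.4×2.96 + (z_c − 36.9)×3.34
Column 2: 1.18×0 + 1.53×1.03 + 4.73×2.27 + x×2.88 + (z_c − 1.18 − 6.26 − x)×3.34
The z_c×3.34 term appears on both sides and cancels. Collect the known terms of each column as K = Σ(ρt)_known − 3.34 × (depth of known layers): K_1 = 107.379 − 3.34×36.9 = −15.867; K_2 = 12.313 − 3.34×(1.18 + 6.26) = −12.5366.
Balance: K_1 = K_2 − x×(3.34 − 2.88), so x = (K_2 − K_1)/(3.34 − 2.88) = 3.3304/0.46 = 7.24 km.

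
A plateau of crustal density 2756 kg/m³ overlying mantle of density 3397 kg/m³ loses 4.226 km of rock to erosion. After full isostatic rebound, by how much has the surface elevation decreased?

0.797 km

Rebound u = e ρ_c/ρ_m = 4.226 km × 2756/3397 = 3.429 km.
Net surface drop = e − u = 4.226 km − 3.429 km = e (ρ_m − ρ_c)/ρ_m = 0.797 km.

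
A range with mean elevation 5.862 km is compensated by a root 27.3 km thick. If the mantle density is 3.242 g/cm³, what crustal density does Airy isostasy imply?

2.67 g/cm³

ρ_c h = (ρ_m − ρ_c) r → ρ_c (h + r) = ρ_m r → ρ_c = ρ_m r / (h + r).
ρ_c = 3.242 × 27.3 km / (5.862 km + 27.3 km) = 2.67 g/cm³.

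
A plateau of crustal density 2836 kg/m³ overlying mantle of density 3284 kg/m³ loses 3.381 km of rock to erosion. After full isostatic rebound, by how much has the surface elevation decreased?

0.461 km

Rebound u = e ρ_c/ρ_m = 3.381 km × 2836/3284 = 2.92 km.
Net surface drop = e − u = 3.381 km − 2.92 km = e (ρ_m − ρ_c)/ρ_m = 0.461 km.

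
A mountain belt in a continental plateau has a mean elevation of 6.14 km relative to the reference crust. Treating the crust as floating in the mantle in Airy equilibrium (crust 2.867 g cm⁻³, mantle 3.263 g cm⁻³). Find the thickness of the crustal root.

44.5 km

By Archimedes' principle applied to the lithosphere: the weight of the topography is balanced by the buoyancy of the root, ρ_c h = (ρ_m − ρ_c) r.
r = h · ρ_c / (ρ_m − ρ_c) = 6.14 km × 2.867 / (3.263 − 2.867) = 44.5 km.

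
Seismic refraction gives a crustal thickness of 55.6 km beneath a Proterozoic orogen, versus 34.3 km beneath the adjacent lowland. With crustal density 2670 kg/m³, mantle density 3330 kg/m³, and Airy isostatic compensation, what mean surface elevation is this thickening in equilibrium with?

4.22 km

Excess crust Δ = 55.6 km − 34.3 km = 21.3 km, split between elevation h and root r with h + r = Δ.
Airy balance ρ_c h = (ρ_m − ρ_c) r gives r = h ρ_c/(ρ_m − ρ_c), so h (1 + ρ_c/(ρ_m − ρ_c)) = Δ, i.e. h = Δ (ρ_m − ρ_c)/ρ_m.
h = 21.3 km × 660/3330 = 4.22 km.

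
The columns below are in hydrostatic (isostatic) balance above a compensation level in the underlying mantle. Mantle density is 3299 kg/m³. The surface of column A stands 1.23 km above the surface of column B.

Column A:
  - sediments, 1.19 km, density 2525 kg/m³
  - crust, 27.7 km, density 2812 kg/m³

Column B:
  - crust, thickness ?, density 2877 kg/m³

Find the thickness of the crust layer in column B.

Take the compensation level at the base of the deeper column (depth z_c below the surface of column A) and equate Σ ρ_i t_i down to z_c; mantle fills any gap and the z_c terms cancel.
Column A: 1.19×2525 + 27.7×2812 + (z_c − 28.89)×3299
Column B: 1.23×0 + x×2877 + (z_c − 1.23 − 0 − x)×3299
The z_c×3299 term appears on both sides and cancels. Collect the known terms of each column as K = Σ(ρt)_known − 3299 × (depth of known layers): K_A = 80897.15 − 3299×28.89 = −14410.96; K_B = 0 − 3299×(1.23 + 0) = −4057.77.
Balance: K_A = K_B − x×(3299 − 2877), so x = (K_B − K_A)/(3299 − 2877) = 10353.2/422 = 24.5 km.

24.5 km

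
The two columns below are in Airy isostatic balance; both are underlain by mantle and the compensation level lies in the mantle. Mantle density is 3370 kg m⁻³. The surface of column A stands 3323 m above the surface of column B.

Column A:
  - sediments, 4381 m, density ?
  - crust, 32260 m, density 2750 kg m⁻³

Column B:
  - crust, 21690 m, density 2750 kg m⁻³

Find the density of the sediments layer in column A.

2310 kg m⁻³

Take the compensation level at the base of the deeper column (depth z_c below the surface of column A) and equate Σ ρ_i t_i down to z_c; mantle fills any gap and the z_c terms cancel.
Column A: 4381×ρ + 32260×2750 + (z_c − 36641)×3370
Column B: 3323×0 + 21690×2750 + (z_c − 3323 − 21690)×3370
The z_c×3370 term appears on both sides and cancels. Collect the known terms of each column as K = Σ(ρt)_known − 3370 × (depth of known layers): K_A = 88715000 − 3370×36641 = −34765170; K_B = 59647500 − 3370×(3323 + 21690) = −24646310.
Balance: K_A + 4381×ρ = K_B, so ρ = (K_B − K_A)/4381 = 10118900/4381 = 2310 kg m⁻³.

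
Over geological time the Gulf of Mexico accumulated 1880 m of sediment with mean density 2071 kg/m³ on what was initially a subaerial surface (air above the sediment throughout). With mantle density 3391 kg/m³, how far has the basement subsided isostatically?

Subaerial load: s = t ρ_sed / ρ_m = 1880 m × 2071/3391 = 1150 m.

1150 m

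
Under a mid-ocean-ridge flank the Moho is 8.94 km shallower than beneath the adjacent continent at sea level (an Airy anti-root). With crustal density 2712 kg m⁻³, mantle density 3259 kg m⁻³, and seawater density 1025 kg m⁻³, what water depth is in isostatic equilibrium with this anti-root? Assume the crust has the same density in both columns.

2.9 km

Replacing a thickness d of crust by seawater at the top must be balanced by replacing crust with mantle at the base: d (ρ_c − ρ_w) = a (ρ_m − ρ_c).
d = a (ρ_m − ρ_c)/(ρ_c − ρ_w) = 8.94 km × 547/1687 = 2.9 km.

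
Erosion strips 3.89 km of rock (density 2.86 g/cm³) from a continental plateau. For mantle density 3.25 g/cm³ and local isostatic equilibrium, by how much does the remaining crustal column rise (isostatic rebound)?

Unloading: uplift u = e ρ_c/ρ_m = 3.89 km × 2.86/3.25 = 3.42 km.

3.42 km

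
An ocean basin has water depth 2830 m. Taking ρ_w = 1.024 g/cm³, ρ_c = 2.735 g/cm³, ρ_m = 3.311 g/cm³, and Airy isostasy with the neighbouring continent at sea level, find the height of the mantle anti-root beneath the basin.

8410 m

In Airy isostatic equilibrium: replacing crust with seawater at the top is compensated by replacing crust with mantle at the base: d (ρ_c − ρ_w) = a (ρ_m − ρ_c).
a = d (ρ_c − ρ_w)/(ρ_m − ρ_c) = 2830 m × 1.711/0.576 = 8410 m.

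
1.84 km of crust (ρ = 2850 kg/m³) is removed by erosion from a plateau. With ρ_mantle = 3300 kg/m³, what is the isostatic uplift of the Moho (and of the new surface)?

Unloading: uplift u = e ρ_c/ρ_m = 1.84 km × 2850/3300 = 1.59 km.

1.59 km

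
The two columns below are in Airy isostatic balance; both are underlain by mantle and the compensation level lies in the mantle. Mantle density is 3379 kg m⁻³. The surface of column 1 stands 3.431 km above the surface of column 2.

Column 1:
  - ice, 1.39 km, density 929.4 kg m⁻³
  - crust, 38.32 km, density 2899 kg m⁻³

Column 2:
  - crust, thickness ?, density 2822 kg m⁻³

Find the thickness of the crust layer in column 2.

Take the compensation level at the base of the deeper column (depth z_c below the surface of column 1) and equate Σ ρ_i t_i down to z_c; mantle fills any gap and the z_c terms cancel.
Column 1: 1.39×929.4 + 38.32×2899 + (z_c − 39.71)×3379
Column 2: 3.431×0 + x×2822 + (z_c − 3.431 − 0 − x)×3379
The z_c×3379 term appears on both sides and cancels. Collect the known terms of each column as K = Σ(ρt)_known − 3379 × (depth of known layers): K_1 = 112381.546 − 3379×39.71 = −21798.544; K_2 = 0 − 3379×(3.431 + 0) = −11593.349.
Balance: K_1 = K_2 − x×(3379 − 2822), so x = (K_2 − K_1)/(3379 − 2822) = 10205.2/557 = 18.3 km.

18.3 km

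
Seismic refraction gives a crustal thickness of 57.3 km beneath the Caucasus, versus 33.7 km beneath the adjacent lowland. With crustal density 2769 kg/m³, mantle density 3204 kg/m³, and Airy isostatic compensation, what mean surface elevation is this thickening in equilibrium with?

Excess crust Δ = 57.3 km − 33.7 km = 23.6 km, split between elevation h and root r with h + r = Δ.
Airy balance ρ_c h = (ρ_m − ρ_c) r gives r = h ρ_c/(ρ_m − ρ_c), so h (1 + ρ_c/(ρ_m − ρ_c)) = Δ, i.e. h = Δ (ρ_m − ρ_c)/ρ_m.
h = 23.6 km × 435/3204 = 3.2 km.

3.2 km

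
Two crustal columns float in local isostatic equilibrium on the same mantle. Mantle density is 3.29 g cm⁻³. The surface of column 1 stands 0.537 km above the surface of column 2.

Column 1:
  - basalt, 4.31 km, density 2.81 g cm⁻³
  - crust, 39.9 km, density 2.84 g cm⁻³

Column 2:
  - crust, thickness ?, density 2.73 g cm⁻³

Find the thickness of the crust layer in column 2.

Take the compensation level at the base of the deeper column (depth z_c below the surface of column 1) and equate Σ ρ_i t_i down to z_c; mantle fills any gap and the z_c terms cancel.
Column 1: 4.31×2.81 + 39.9×2.84 + (z_c − 44.21)×3.29
Column 2: 0.537×0 + x×2.73 + (z_c − 0.537 − 0 − x)×3.29
The z_c×3.29 term appears on both sides and cancels. Collect the known terms of each column as K = Σ(ρt)_known − 3.29 × (depth of known layers): K_1 = 125.4271 − 3.29×44.21 = −20.0238; K_2 = 0 − 3.29×(0.537 + 0) = −1.76673.
Balance: K_1 = K_2 − x×(3.29 − 2.73), so x = (K_2 − K_1)/(3.29 − 2.73) = 18.2571/0.56 = 32.6 km.

32.6 km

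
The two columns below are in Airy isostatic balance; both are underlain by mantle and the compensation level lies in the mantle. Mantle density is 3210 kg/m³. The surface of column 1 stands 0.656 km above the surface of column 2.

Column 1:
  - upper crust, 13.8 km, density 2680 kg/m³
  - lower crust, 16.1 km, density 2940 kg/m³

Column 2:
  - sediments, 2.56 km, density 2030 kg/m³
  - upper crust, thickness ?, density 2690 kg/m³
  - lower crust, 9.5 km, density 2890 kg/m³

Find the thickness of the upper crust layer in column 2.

6.72 km

Take the compensation level at the base of the deeper column (depth z_c below the surface of column 1) and equate Σ ρ_i t_i down to z_c; mantle fills any gap and the z_c terms cancel.
Column 1: 13.8×2680 + 16.1×2940 + (z_c − 29.9)×3210
Column 2: 0.656×0 + 2.56×2030 + x×2690 + 9.5×2890 + (z_c − 0.656 − 12.06 − x)×3210
The z_c×3210 term appears on both sides and cancels. Collect the known terms of each column as K = Σ(ρt)_known − 3210 × (depth of known layers): K_1 = 84318 − 3210×29.9 = −11661; K_2 = 32651.8 − 3210×(0.656 + 12.06) = −8166.56.
Balance: K_1 = K_2 − x×(3210 − 2690), so x = (K_2 − K_1)/(3210 − 2690) = 3494.44/520 = 6.72 km.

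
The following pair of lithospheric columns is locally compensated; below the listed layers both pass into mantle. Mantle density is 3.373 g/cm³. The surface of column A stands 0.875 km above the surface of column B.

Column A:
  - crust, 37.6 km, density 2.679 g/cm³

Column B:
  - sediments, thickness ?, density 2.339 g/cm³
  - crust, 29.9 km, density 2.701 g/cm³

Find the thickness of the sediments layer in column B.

2.95 km

Take the compensation level at the base of the deeper column (depth z_c below the surface of column A) and equate Σ ρ_i t_i down to z_c; mantle fills any gap and the z_c terms cancel.
Column A: 37.6×2.679 + (z_c − 37.6)×3.373
Column B: 0.875×0 + x×2.339 + 29.9×2.701 + (z_c − 0.875 − 29.9 − x)×3.373
The z_c×3.373 term appears on both sides and cancels. Collect the known terms of each column as K = Σ(ρt)_known − 3.373 × (depth of known layers): K_A = 100.7304 − 3.373×37.6 = −26.0944; K_B = 80.7599 − 3.373×(0.875 + 29.9) = −23.044175.
Balance: K_A = K_B − x×(3.373 − 2.339), so x = (K_B − K_A)/(3.373 − 2.339) = 3.05022/1.034 = 2.95 km.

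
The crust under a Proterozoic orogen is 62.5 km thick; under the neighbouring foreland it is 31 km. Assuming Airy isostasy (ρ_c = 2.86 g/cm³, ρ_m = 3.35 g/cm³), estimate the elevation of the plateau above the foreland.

Excess crust Δ = 62.5 km − 31 km = 31.5 km, split between elevation h and root r with h + r = Δ.
Airy balance ρ_c h = (ρ_m − ρ_c) r gives r = h ρ_c/(ρ_m − ρ_c), so h (1 + ρ_c/(ρ_m − ρ_c)) = Δ, i.e. h = Δ (ρ_m − ρ_c)/ρ_m.
h = 31.5 km × 0.49/3.35 = 4.61 km.

4.61 km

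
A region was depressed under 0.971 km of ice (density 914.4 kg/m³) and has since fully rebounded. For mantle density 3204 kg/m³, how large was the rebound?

Removing the load lets mantle flow back in; uplift u satisfies ρ_ice t = ρ_m u.
u = t ρ_ice/ρ_m = 0.971 km × 914.4/3204 = 0.277 km.

0.277 km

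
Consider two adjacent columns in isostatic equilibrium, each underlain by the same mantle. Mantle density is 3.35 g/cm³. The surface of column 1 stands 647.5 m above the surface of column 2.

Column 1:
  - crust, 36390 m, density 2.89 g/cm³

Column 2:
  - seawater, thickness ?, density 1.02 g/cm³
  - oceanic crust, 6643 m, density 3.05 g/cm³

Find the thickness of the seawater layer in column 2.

Take the compensation level at the base of the deeper column (depth z_c below the surface of column 1) and equate Σ ρ_i t_i down to z_c; mantle fills any gap and the z_c terms cancel.
Column 1: 36390×2.89 + (z_c − 36390)×3.35
Column 2: 647.5×0 + x×1.02 + 6643×3.05 + (z_c − 647.5 − 6643 − x)×3.35
The z_c×3.35 term appears on both sides and cancels. Collect the known terms of each column as K = Σ(ρt)_known − 3.35 × (depth of known layers): K_1 = 105167.1 − 3.35×36390 = −16739.4; K_2 = 20261.15 − 3.35×(647.5 + 6643) = −4162.025.
Balance: K_1 = K_2 − x×(3.35 − 1.02), so x = (K_2 − K_1)/(3.35 − 1.02) = 12577.4/2.33 = 5400 m.

5400 m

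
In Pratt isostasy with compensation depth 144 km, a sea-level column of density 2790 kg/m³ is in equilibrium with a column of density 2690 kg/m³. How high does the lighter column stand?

5.35 km

ρ_ref D = ρ (D + h) → h = D (ρ_ref − ρ)/ρ.
h = 144 km × (2790 − 2690)/2690 = 5.35 km.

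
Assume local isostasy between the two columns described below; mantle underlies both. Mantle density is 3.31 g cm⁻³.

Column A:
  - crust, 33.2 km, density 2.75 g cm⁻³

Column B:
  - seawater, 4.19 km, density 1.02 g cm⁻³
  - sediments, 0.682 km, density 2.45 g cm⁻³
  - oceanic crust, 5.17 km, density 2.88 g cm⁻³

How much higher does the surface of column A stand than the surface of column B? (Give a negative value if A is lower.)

For any compensation level in the mantle, the mantle terms cancel and isostasy reduces to e = (Σt_A − Σt_B) − (Σ(ρt)_A − Σ(ρt)_B) / ρ_m.
Σt_A = 33.2 km; Σt_B = 10.042 km; Σ(ρt)_A = 91.3; Σ(ρt)_B = 20.8343 (in km·g cm⁻³).
e = (33.2 − 10.042) − (91.3 − 20.8343) / 3.31 = 1.87 km.

1.87 km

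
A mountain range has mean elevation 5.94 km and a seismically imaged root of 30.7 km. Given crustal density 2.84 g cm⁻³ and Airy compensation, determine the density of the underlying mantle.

Airy balance: ρ_c h = (ρ_m − ρ_c) r → ρ_m = ρ_c (1 + h/r).
ρ_m = 2.84 × (1 + 5.94 km/30.7 km) = 3.39 g cm⁻³.

3.39 g cm⁻³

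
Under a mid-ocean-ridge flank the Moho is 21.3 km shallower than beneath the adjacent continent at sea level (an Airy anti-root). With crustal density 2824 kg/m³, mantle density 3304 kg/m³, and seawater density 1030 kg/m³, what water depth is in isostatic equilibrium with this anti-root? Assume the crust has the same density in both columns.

Replacing a thickness d of crust by seawater at the top must be balanced by replacing crust with mantle at the base: d (ρ_c − ρ_w) = a (ρ_m − ρ_c).
d = a (ρ_m − ρ_c)/(ρ_c − ρ_w) = 21.3 km × 480/1794 = 5.7 km.

5.7 km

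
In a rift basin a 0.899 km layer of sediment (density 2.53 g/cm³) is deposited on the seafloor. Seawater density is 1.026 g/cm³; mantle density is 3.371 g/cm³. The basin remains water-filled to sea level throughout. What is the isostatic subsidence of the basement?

Submarine loading: the sediment displaces seawater, and the subsidence is in turn flooded, so s (ρ_m − ρ_w) = t (ρ_sed − ρ_w).
s = 0.899 km × (2.53 − 1.026) / (3.371 − 1.026) = 0.577 km.

0.577 km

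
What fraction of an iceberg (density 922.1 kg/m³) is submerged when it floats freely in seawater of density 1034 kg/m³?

0.892

Submerged fraction = ρ_obj/ρ_fluid = 922.1/1034 = 0.892.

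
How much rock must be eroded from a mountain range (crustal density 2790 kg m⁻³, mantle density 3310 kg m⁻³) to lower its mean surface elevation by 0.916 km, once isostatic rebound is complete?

5.83 km

Net drop Δ = e − u = e − e ρ_c/ρ_m = e (ρ_m − ρ_c)/ρ_m.
e = Δ ρ_m/(ρ_m − ρ_c) = 0.916 km × 3310/520 = 5.83 km.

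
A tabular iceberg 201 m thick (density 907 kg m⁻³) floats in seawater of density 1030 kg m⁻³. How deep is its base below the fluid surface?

177 m

Draft d = t ρ_obj/ρ_fluid = 201 m × 907/1030 = 177 m.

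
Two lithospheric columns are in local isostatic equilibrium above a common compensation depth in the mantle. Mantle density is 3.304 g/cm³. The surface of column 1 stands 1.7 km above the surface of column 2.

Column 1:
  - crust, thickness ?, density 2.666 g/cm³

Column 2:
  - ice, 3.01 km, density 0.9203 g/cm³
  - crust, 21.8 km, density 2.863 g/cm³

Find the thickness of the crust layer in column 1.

35.1 km

Take the compensation level at the base of the deeper column (depth z_c below the surface of column 1) and equate Σ ρ_i t_i down to z_c; mantle fills any gap and the z_c terms cancel.
Column 1: x×2.666 + (z_c − 0 − x)×3.304
Column 2: 1.7×0 + 3.01×0.9203 + 21.8×2.863 + (z_c − 1.7 − 24.81)×3.304
The z_c×3.304 term appears on both sides and cancels. Collect the known terms of each column as K = Σ(ρt)_known − 3.304 × (depth of known layers): K_1 = 0 − 3.304×0 = 0; K_2 = 65.183503 − 3.304×(1.7 + 24.81) = −22.405537.
Balance: K_1 − x×(3.304 − 2.666) = K_2, so x = (K_1 − K_2)/(3.304 − 2.666) = 22.4055/0.638 = 35.1 km.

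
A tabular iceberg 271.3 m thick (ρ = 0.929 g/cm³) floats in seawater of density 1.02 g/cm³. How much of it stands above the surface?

Floating equilibrium: submerged depth d = t ρ_obj/ρ_fluid = 271.3 m × 0.929/1.02 = 247.1 m.
Freeboard = t − d = 271.3 m − 247.1 m = 24.2 m.

24.2 m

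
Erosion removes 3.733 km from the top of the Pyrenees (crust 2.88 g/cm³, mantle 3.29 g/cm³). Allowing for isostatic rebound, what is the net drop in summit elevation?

0.465 km

Rebound u = e ρ_c/ρ_m = 3.733 km × 2.88/3.29 = 3.268 km.
Net surface drop = e − u = 3.733 km − 3.268 km = e (ρ_m − ρ_c)/ρ_m = 0.465 km.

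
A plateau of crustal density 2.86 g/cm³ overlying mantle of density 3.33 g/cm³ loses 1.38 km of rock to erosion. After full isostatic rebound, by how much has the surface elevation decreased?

0.195 km

Rebound u = e ρ_c/ρ_m = 1.38 km × 2.86/3.33 = 1.185 km.
Net surface drop = e − u = 1.38 km − 1.185 km = e (ρ_m − ρ_c)/ρ_m = 0.195 km.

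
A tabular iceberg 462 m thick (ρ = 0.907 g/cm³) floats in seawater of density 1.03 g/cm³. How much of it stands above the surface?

Floating equilibrium: submerged depth d = t ρ_obj/ρ_fluid = 462 m × 0.907/1.03 = 406.8 m.
Freeboard = t − d = 462 m − 406.8 m = 55.2 m.

55.2 m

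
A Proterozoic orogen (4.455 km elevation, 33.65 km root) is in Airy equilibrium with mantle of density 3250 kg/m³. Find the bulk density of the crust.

2870 kg/m³

ρ_c h = (ρ_m − ρ_c) r → ρ_c (h + r) = ρ_m r → ρ_c = ρ_m r / (h + r).
ρ_c = 3250 × 33.65 km / (4.455 km + 33.65 km) = 2870 kg/m³.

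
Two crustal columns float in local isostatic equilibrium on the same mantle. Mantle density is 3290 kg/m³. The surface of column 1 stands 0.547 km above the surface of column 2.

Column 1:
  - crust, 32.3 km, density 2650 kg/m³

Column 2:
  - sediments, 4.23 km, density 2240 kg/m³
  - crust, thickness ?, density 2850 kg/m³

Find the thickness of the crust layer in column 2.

32.8 km

Take the compensation level at the base of the deeper column (depth z_c below the surface of column 1) and equate Σ ρ_i t_i down to z_c; mantle fills any gap and the z_c terms cancel.
Column 1: 32.3×2650 + (z_c − 32.3)×3290
Column 2: 0.547×0 + 4.23×2240 + x×2850 + (z_c − 0.547 − 4.23 − x)×3290
The z_c×3290 term appears on both sides and cancels. Collect the known terms of each column as K = Σ(ρt)_known − 3290 × (depth of known layers): K_1 = 85595 − 3290×32.3 = −20672; K_2 = 9475.2 − 3290×(0.547 + 4.23) = −6241.13.
Balance: K_1 = K_2 − x×(3290 − 2850), so x = (K_2 − K_1)/(3290 − 2850) = 14430.9/440 = 32.8 km.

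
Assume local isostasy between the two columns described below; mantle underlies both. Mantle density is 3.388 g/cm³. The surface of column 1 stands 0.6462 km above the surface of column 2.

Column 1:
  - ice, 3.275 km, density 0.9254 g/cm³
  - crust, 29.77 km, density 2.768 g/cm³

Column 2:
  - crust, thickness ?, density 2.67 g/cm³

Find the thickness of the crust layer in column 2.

Take the compensation level at the base of the deeper column (depth z_c below the surface of column 1) and equate Σ ρ_i t_i down to z_c; mantle fills any gap and the z_c terms cancel.
Column 1: 3.275×0.9254 + 29.77×2.768 + (z_c − 33.045)×3.388
Column 2: 0.6462×0 + x×2.67 + (z_c − 0.6462 − 0 − x)×3.388
The z_c×3.388 term appears on both sides and cancels. Collect the known terms of each column as K = Σ(ρt)_known − 3.388 × (depth of known layers): K_1 = 85.434045 − 3.388×33.045 = −26.522415; K_2 = 0 − 3.388×(0.6462 + 0) = −2.1893256.
Balance: K_1 = K_2 − x×(3.388 − 2.67), so x = (K_2 − K_1)/(3.388 − 2.67) = 24.3331/0.718 = 33.9 km.

33.9 km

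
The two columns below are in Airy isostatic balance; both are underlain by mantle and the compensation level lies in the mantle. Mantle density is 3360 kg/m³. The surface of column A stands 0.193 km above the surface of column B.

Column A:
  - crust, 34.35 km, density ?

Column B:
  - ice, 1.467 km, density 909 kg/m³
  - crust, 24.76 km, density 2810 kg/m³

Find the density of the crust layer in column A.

Take the compensation level at the base of the deeper column (depth z_c below the surface of column A) and equate Σ ρ_i t_i down to z_c; mantle fills any gap and the z_c terms cancel.
Column A: 34.35×ρ + (z_c − 34.35)×3360
Column B: 0.193×0 + 1.467×909 + 24.76×2810 + (z_c − 0.193 − 26.227)×3360
The z_c×3360 term appears on both sides and cancels. Collect the known terms of each column as K = Σ(ρt)_known − 3360 × (depth of known layers): K_A = 0 − 3360×34.35 = −115416; K_B = 70909.103 − 3360×(0.193 + 26.227) = −17862.097.
Balance: K_A + 34.35×ρ = K_B, so ρ = (K_B − K_A)/34.35 = 97553.9/34.35 = 2840 kg/m³.

2840 kg/m³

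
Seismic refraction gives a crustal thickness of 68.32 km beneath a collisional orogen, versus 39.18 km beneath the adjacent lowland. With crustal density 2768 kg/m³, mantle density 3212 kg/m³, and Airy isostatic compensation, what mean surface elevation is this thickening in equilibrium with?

Excess crust Δ = 68.32 km − 39.18 km = 29.14 km, split between elevation h and root r with h + r = Δ.
Airy balance ρ_c h = (ρ_m − ρ_c) r gives r = h ρ_c/(ρ_m − ρ_c), so h (1 + ρ_c/(ρ_m − ρ_c)) = Δ, i.e. h = Δ (ρ_m − ρ_c)/ρ_m.
h = 29.14 km × 444/3212 = 4.03 km.

4.03 km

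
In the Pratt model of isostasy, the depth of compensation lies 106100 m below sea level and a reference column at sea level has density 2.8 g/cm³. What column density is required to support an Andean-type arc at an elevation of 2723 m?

Pratt balance: ρ_ref D = ρ (D + h).
ρ = ρ_ref D/(D + h) = 2.8 × 106100 m/(106100 m + 2723 m) = 2.73 g/cm³.

2.73 g/cm³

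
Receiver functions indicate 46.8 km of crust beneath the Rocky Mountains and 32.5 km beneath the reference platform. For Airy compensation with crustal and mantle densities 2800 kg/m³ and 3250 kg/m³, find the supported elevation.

Excess crust Δ = 46.8 km − 32.5 km = 14.3 km, split between elevation h and root r with h + r = Δ.
Airy balance ρ_c h = (ρ_m − ρ_c) r gives r = h ρ_c/(ρ_m − ρ_c), so h (1 + ρ_c/(ρ_m − ρ_c)) = Δ, i.e. h = Δ (ρ_m − ρ_c)/ρ_m.
h = 14.3 km × 450/3250 = 1.98 km.

1.98 km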